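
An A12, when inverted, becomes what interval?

diminished fourth

First reduce the compound augmented twelfth to its simple form, an augmented fifth.
Inverted interval numbers add to nine, so a fifth pairs with a fourth (5 + 4 = 9).
And augmented becomes diminished under inversion, so we get a diminished fourth.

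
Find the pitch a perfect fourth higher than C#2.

Four letter names up from C: F.
A perfect fourth is 5 semitones; 5 semitones up from C#2 gives F#2.

F#2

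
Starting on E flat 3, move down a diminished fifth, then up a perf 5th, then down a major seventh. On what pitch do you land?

A diminished fifth down from Eb3 is A2.
Up a perfect fifth from A2: E3 (7 semitones up).
A major seventh down from E3 is F2.

F 2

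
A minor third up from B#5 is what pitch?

D#6

The third takes the letter from B up to D.
A minor third spans 3 semitones, so from B#5 the target pitch is D#6.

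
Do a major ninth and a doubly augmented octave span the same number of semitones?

Both span 14 semitones: a major ninth and a doubly augmented octave are the same chromatic distance.

Yes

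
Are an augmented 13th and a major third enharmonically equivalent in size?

22 semitones (augmented thirteenth) vs 4 semitones (major third): not equal.

No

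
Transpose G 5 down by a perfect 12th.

The twelfth's letter: G down five letter names plus an octave → C.
Moving 19 semitones down from G5 (the size of a perfect twelfth) reaches C4.

C 4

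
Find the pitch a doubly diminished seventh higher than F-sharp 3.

Counting seven letter names up from F lands on E.
A doubly diminished seventh spans 8 semitones, so from F#3 the target pitch is Ebb4.

E-double-flat 4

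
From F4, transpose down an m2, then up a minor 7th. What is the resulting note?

Down a minor second from F4: E4 (1 semitone down).
Up a minor seventh from E4: D5 (10 semitones up).

D5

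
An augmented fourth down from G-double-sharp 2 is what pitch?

The fourth takes the letter from G down to D.
An augmented fourth spans 6 semitones, so from G##2 the target pitch is D#2.

D-sharp 2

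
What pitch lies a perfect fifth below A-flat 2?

Counting five letter names down from A lands on D.
Moving 7 semitones down from Ab2 (the size of a perfect fifth) reaches Db2.

D-flat 2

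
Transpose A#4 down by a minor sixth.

Counting six letter names down from A lands on C.
Moving 8 semitones down from A#4 (the size of a minor sixth) reaches C##4.

C##4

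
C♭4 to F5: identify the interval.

C to F spans four letter names (C-D-E-F), plus an octave, so the interval is some kind of eleventh.
A perfect eleventh would be 17 semitones; Cb4 to F5 is 18, one semitone wider, so the interval is augmented.
(Equivalently, a compound augmented fourth: an augmented fourth plus an octave.)

A11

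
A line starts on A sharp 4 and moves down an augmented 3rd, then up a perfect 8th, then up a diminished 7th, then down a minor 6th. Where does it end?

G flat 5

Down an augmented third from A#4: F4 (5 semitones down).
A perfect octave up from F4 is F5.
A diminished seventh up from F5 is Ebb6.
A minor sixth down from Ebb6 is Gb5.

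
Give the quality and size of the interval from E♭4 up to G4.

E to G spans three letter names (E-F-G): a third.
Eb4 to G4 is 4 semitones, matching the major third exactly, so the quality is major.

major third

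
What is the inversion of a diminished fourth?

Interval numbers invert to sum to nine: 4 + 5 = 9, so a fourth inverts to a fifth.
Quality inverts too: diminished becomes augmented. That makes the inversion an augmented fifth.

A5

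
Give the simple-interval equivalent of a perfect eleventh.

Each octave removed subtracts seven from the number: 11 − 7 = 4.
Quality carries through unchanged, so the simple form is a perfect fourth.

perfect fourth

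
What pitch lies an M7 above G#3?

Seven letter names up from G: F.
A major seventh is 11 semitones; 11 semitones up from G#3 gives F##4.

F##4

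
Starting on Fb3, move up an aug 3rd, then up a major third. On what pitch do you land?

C#4

An augmented third up from Fb3 is A3.
A3 up a major third → C#4 (4 semitones).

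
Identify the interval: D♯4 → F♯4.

minor third

D to F spans three letter names (D-E-F): a third.
At 3 semitones, D#4→F#4 falls one short of a major third: minor.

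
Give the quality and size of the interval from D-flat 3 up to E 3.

D to E spans two letter names (D-E), so the interval is some kind of second.
A major second would be 2 semitones; Db3 to E3 is 3, one semitone wider, so the interval is augmented.

A2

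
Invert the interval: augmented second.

Inverted interval numbers add to nine, so a second pairs with a seventh (2 + 7 = 9).
The quality also flips — augmented becomes diminished — giving a diminished seventh.

d7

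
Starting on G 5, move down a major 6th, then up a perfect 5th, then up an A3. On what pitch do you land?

Down a major sixth from G5: Bb4 (9 semitones down).
Bb4 up a perfect fifth → F5 (7 semitones).
F5 up an augmented third → A#5 (5 semitones).

A sharp 5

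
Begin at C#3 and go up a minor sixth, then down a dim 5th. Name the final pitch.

A minor sixth up from C#3 is A3.
A diminished fifth down from A3 is D#3.

D#3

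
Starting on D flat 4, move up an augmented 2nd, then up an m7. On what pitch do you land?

D 5

An augmented second up from Db4 is E4.
Up a minor seventh from E4: D5 (10 semitones up).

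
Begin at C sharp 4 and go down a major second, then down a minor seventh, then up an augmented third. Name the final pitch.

A major second down from C#4 is B3.
B3 down a minor seventh → C#3 (10 semitones).
An augmented third up from C#3 is E##3.

E double-sharp 3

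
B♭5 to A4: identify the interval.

Descending from Bb5 to A4 is the same interval as ascending A4 to Bb5.
A to B spans two letter names (A-B), plus an octave — that makes it a ninth of some quality.
At 13 semitones, A4→Bb5 falls one short of a major ninth: minor.
(Equivalently, a compound minor second: a minor second plus an octave.)

m9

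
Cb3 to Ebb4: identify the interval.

minor 10th

C to E spans three letter names (C-D-E), plus an octave — that makes it a tenth of some quality.
A major tenth would be 16 semitones, but Cb3 to Ebb4 is 15 — one semitone narrower, making it a minor tenth.
(Equivalently, a compound minor third: a minor third plus an octave.)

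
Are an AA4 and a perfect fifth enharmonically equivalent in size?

A doubly augmented fourth = 7 semitones = a perfect fifth; enharmonically equal.

Yes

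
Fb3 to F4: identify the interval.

F to F is the same letter name, plus an octave — that makes it an octave of some quality.
Fb3 to F4 spans 13 semitones — one semitone wider than the perfect octave (12) — giving an augmented octave.

augmented 8th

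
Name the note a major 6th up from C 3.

Counting six letter names up from C lands on A.
Moving 9 semitones up from C3 (the size of a major sixth) reaches A3.

A 3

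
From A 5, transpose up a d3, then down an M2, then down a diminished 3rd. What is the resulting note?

Up a diminished third from A5: Cb6 (2 semitones up).
A major second down from Cb6 is Bbb5.
A diminished third down from Bbb5 is G5.

G 5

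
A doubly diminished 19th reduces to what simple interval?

doubly diminished 5th

Each octave removed subtracts seven from the number: 19 − 14 = 5.
That makes a doubly diminished nineteenth a compound doubly diminished fifth — 2 octaves plus a doubly diminished fifth.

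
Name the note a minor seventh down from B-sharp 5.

C-double-sharp 5

Counting seven letter names down from B lands on C.
A minor seventh is 10 semitones; 10 semitones down from B#5 gives C##5.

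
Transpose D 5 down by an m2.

Counting two letter names down from D lands on C.
Moving 1 semitone down from D5 (the size of a minor second) reaches C#5.

C sharp 5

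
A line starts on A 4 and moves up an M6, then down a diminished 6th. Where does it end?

A double-sharp 4

A4 up a major sixth → F#5 (9 semitones).
Down a diminished sixth from F#5: A##4 (7 semitones down).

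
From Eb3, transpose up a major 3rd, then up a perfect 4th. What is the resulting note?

C4

Eb3 up a major third → G3 (4 semitones).
A perfect fourth up from G3 is C4.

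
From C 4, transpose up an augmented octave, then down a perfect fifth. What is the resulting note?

An augmented octave up from C4 is C#5.
A perfect fifth down from C#5 is F#4.

F sharp 4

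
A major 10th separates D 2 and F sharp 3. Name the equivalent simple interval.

major 3rd

Subtracting seven from the interval number removes an octave: 10 − 7 = 3.
So a major tenth is an octave plus a major third. The quality is unchanged.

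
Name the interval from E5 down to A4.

Descending from E5 to A4 is the same interval as ascending A4 to E5.
A to E spans five letter names (A-B-C-D-E): a fifth.
The perfect fifth spans 7 semitones, and A4 to E5 is exactly 7 semitones — so this is a perfect fifth.

perfect 5th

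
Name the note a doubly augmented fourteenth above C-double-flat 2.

The fourteenth's letter: C up seven letter names plus an octave → B.
Moving 25 semitones up from Cbb2 (the size of a doubly augmented fourteenth) reaches B3.

B 3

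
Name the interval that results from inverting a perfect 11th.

First reduce the compound perfect eleventh to its simple form, a perfect fourth.
The rule of nine gives the new number: 9 − 4 = 5, so a fourth becomes a fifth.
The quality also flips — perfect stays perfect — giving a perfect fifth.

P5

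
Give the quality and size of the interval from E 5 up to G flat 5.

E to G spans three letter names (E-F-G) — that makes it a third of some quality.
A major third would be 4 semitones; E5 to Gb5 is 2, two semitones narrower, so the interval is diminished.

d3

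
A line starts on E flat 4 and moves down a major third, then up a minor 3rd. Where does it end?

E double-flat 4

Down a major third from Eb4: Cb4 (4 semitones down).
Cb4 up a minor third → Ebb4 (3 semitones).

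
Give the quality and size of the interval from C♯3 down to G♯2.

Descending from C#3 to G#2 is the same interval as ascending G#2 to C#3.
G to C spans four letter names (G-A-B-C) — that makes it a fourth of some quality.
G#2 to C#3 is 5 semitones, matching the perfect fourth exactly, so the quality is perfect.

perfect fourth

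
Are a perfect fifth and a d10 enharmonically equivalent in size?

No

A perfect fifth spans 7 semitones; a diminished tenth spans 14 semitones. They differ by 7.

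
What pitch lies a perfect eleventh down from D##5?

A##3

Counting four letter names plus an octave down from D lands on A.
A perfect eleventh is 17 semitones; 17 semitones down from D##5 gives A##3.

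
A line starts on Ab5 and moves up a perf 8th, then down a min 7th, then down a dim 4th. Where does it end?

F#5

A perfect octave up from Ab5 is Ab6.
A minor seventh down from Ab6 is Bb5.
Down a diminished fourth from Bb5: F#5 (4 semitones down).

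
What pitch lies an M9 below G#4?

F#3

Two letters down from G (plus an octave) reaches F.
A major ninth is 14 semitones; 14 semitones down from G#4 gives F#3.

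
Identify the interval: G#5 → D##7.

G to D spans five letter names (G-A-B-C-D), plus an octave — that makes it a twelfth of some quality.
G#5 to D##7 spans 20 semitones — one semitone wider than the perfect twelfth (19) — giving an augmented twelfth.
(Equivalently, a compound augmented fifth: an augmented fifth plus an octave.)

augmented twelfth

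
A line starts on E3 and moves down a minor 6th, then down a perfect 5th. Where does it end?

A minor sixth down from E3 is G#2.
G#2 down a perfect fifth → C#2 (7 semitones).

C#2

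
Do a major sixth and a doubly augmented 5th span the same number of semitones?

Yes

A major sixth = 9 semitones = a doubly augmented fifth; enharmonically equal.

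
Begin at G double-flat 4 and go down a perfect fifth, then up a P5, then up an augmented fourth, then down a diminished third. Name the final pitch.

A 4

Gbb4 down a perfect fifth → Cbb4 (7 semitones).
A perfect fifth up from Cbb4 is Gbb4.
An augmented fourth up from Gbb4 is Cb5.
Cb5 down a diminished third → A4 (2 semitones).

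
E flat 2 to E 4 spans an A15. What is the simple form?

Take out an octave (7 from the number): 15 − 7 = 8.
Quality carries through unchanged, so the simple form is an augmented octave.

augmented 8th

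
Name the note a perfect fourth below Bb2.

Four letter names down from B: F.
A perfect fourth spans 5 semitones, so from Bb2 the target pitch is F2.

F2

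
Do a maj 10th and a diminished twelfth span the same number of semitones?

No

16 semitones (major tenth) vs 18 semitones (diminished twelfth): not equal.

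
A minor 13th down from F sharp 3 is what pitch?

The thirteenth's letter: F down six letter names plus an octave → A.
Moving 20 semitones down from F#3 (the size of a minor thirteenth) reaches A#1.

A sharp 1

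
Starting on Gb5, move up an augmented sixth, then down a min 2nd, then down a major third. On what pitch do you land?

B5

Gb5 up an augmented sixth → E6 (10 semitones).
Down a minor second from E6: D#6 (1 semitone down).
D#6 down a major third → B5 (4 semitones).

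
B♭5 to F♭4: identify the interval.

augmented eleventh

Descending from Bb5 to Fb4 is the same interval as ascending Fb4 to Bb5.
F to B spans four letter names (F-G-A-B), plus an octave, so the interval is some kind of eleventh.
The perfect eleventh is 17 semitones; here we have 18, one semitone wider: augmented.
(Equivalently, a compound augmented fourth: an augmented fourth plus an octave.)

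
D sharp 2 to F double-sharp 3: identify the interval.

D to F spans three letter names (D-E-F), plus an octave — that makes it a tenth of some quality.
D#2 to F##3 is 16 semitones, matching the major tenth exactly, so the quality is major.
(Equivalently, a compound major third: a major third plus an octave.)

major 10th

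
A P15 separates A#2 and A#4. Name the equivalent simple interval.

perfect octave

Take out an octave (7 from the number): 15 − 7 = 8.
Quality carries through unchanged, so the simple form is a perfect octave.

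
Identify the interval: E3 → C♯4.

major sixth

E to C spans six letter names (E-F-G-A-B-C) — that makes it a sixth of some quality.
The major sixth spans 9 semitones, and E3 to C#4 is exactly 9 semitones — so this is a major sixth.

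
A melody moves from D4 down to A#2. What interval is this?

diminished eleventh

Descending from D4 to A#2 is the same interval as ascending A#2 to D4.
A to D spans four letter names (A-B-C-D), plus an octave: an eleventh.
A perfect eleventh would be 17 semitones; A#2 to D4 is 16, one semitone narrower, so the interval is diminished.
(Equivalently, a compound diminished fourth: a diminished fourth plus an octave.)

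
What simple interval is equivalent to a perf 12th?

Take out an octave (7 from the number): 12 − 7 = 5.
So a perfect twelfth is an octave plus a perfect fifth. The quality is unchanged.

perfect 5th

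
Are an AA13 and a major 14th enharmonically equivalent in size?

Yes

A doubly augmented thirteenth = 23 semitones = a major fourteenth; enharmonically equal.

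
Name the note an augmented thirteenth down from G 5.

B-double-flat 3

Counting six letter names plus an octave down from G lands on B.
An augmented thirteenth spans 22 semitones, so from G5 the target pitch is Bbb3.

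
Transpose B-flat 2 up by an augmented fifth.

F-sharp 3

Counting five letter names up from B lands on F.
Moving 8 semitones up from Bb2 (the size of an augmented fifth) reaches F#3.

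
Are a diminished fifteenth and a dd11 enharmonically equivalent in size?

No

23 semitones (diminished fifteenth) vs 15 semitones (doubly diminished eleventh): not equal.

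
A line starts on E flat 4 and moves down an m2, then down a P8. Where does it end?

D 3

A minor second down from Eb4 is D4.
Down a perfect octave from D4: D3 (12 semitones down).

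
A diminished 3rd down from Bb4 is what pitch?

G#4

Counting three letter names down from B lands on G.
Moving 2 semitones down from Bb4 (the size of a diminished third) reaches G#4.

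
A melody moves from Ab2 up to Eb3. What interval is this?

perfect fifth

A to E spans five letter names (A-B-C-D-E) — that makes it a fifth of some quality.
The perfect fifth spans 7 semitones, and Ab2 to Eb3 is exactly 7 semitones — so this is a perfect fifth.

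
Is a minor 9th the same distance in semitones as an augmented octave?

A minor ninth = 13 semitones = an augmented octave; enharmonically equal.

Yes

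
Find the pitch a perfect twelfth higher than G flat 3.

D flat 5

Five letters up from G (plus an octave) reaches D.
Moving 19 semitones up from Gb3 (the size of a perfect twelfth) reaches Db5.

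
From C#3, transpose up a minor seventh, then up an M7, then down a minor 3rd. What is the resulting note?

F##4

C#3 up a minor seventh → B3 (10 semitones).
Up a major seventh from B3: A#4 (11 semitones up).
A#4 down a minor third → F##4 (3 semitones).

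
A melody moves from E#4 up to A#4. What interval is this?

perfect fourth

E to A spans four letter names (E-F-G-A) — that makes it a fourth of some quality.
E#4 to A#4 is 5 semitones, matching the perfect fourth exactly, so the quality is perfect.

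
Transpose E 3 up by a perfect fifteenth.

The letter stays E (same as the start), shifted two octaves up.
Moving 24 semitones up from E3 (the size of a perfect fifteenth) reaches E5.

E 5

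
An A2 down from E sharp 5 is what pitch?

D 5

Two letter names down from E: D.
Moving 3 semitones down from E#5 (the size of an augmented second) reaches D5.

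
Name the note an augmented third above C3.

The third takes the letter from C up to E.
An augmented third is 5 semitones; 5 semitones up from C3 gives E#3.

E#3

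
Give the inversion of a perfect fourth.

The rule of nine gives the new number: 9 − 4 = 5, so a fourth becomes a fifth.
And perfect stays perfect under inversion, so we get a perfect fifth.

perfect 5th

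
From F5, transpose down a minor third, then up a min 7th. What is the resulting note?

A minor third down from F5 is D5.
Up a minor seventh from D5: C6 (10 semitones up).

C6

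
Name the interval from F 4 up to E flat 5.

minor 7th

F to E spans seven letter names (F-G-A-B-C-D-E): a seventh.
At 10 semitones, F4→Eb5 falls one short of a major seventh: minor.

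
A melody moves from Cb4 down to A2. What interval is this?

Descending from Cb4 to A2 is the same interval as ascending A2 to Cb4.
A to C spans three letter names (A-B-C), plus an octave: a tenth.
The major tenth is 16 semitones; here we have 14, two semitones narrower: diminished.
(Equivalently, a compound diminished third: a diminished third plus an octave.)

diminished tenth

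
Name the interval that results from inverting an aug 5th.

d4

Inverted interval numbers add to nine, so a fifth pairs with a fourth (5 + 4 = 9).
Quality inverts too: augmented becomes diminished. That makes the inversion a diminished fourth.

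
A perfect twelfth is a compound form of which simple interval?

Subtracting seven from the interval number removes an octave: 12 − 7 = 5.
Quality carries through unchanged, so the simple form is a perfect fifth.

perfect 5th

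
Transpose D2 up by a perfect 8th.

For an octave the letter name doesn't change: still D, an octave up.
A perfect octave spans 12 semitones, so from D2 the target pitch is D3.

D3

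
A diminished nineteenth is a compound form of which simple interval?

diminished 5th

Take out 2 octaves (14 from the number): 19 − 14 = 5.
That makes a diminished nineteenth a compound diminished fifth — 2 octaves plus a diminished fifth.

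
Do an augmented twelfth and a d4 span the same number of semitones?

An augmented twelfth is 20 semitones but a diminished fourth is 4 semitones — different sizes.

No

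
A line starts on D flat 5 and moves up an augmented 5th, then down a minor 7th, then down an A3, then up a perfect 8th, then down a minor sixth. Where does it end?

An augmented fifth up from Db5 is A5.
A minor seventh down from A5 is B4.
An augmented third down from B4 is Gb4.
Up a perfect octave from Gb4: Gb5 (12 semitones up).
Gb5 down a minor sixth → Bb4 (8 semitones).

B flat 4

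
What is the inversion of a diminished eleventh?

First reduce the compound diminished eleventh to its simple form, a diminished fourth.
The rule of nine gives the new number: 9 − 4 = 5, so a fourth becomes a fifth.
Quality inverts too: diminished becomes augmented. That makes the inversion an augmented fifth.

A5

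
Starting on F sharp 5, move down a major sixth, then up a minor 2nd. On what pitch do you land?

A major sixth down from F#5 is A4.
Up a minor second from A4: Bb4 (1 semitone up).

B flat 4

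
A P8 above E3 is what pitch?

E4

An octave keeps the letter name E, an octave up from E.
A perfect octave spans 12 semitones, so from E3 the target pitch is E4.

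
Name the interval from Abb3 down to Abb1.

perfect fifteenth

Descending from Abb3 to Abb1 is the same interval as ascending Abb1 to Abb3.
A to A is the same letter name, plus 2 octaves — that makes it a fifteenth of some quality.
Counting semitones, Abb1→Abb3 is 24, which is the perfect fifteenth.
(Equivalently, a compound perfect octave: a perfect octave plus an octave.)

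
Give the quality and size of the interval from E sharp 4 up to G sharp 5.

E to G spans three letter names (E-F-G), plus an octave — that makes it a tenth of some quality.
At 15 semitones, E#4→G#5 falls one short of a major tenth: minor.
(Equivalently, a compound minor third: a minor third plus an octave.)

minor tenth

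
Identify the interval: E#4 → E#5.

perfect 8th

E to E is the same letter name, plus an octave: an octave.
E#4 to E#5 is 12 semitones, matching the perfect octave exactly, so the quality is perfect.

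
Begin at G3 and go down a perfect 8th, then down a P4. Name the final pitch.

A perfect octave down from G3 is G2.
G2 down a perfect fourth → D2 (5 semitones).

D2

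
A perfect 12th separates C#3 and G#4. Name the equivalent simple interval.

perfect fifth

Take out an octave (7 from the number): 12 − 7 = 5.
That makes a perfect twelfth a compound perfect fifth — an octave plus a perfect fifth.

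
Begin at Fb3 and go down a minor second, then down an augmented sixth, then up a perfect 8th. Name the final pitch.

Gbb3

A minor second down from Fb3 is Eb3.
An augmented sixth down from Eb3 is Gbb2.
A perfect octave up from Gbb2 is Gbb3.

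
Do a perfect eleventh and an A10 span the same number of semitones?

Both span 17 semitones: a perfect eleventh and an augmented tenth are the same chromatic distance.

Yes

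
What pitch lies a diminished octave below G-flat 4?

The letter stays G (same as the start), shifted an octave down.
A diminished octave spans 11 semitones, so from Gb4 the target pitch is G3.

G 3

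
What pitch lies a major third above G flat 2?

Three letter names up from G: B.
A major third is 4 semitones; 4 semitones up from Gb2 gives Bb2.

B flat 2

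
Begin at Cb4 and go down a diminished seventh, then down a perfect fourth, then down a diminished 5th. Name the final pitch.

Down a diminished seventh from Cb4: D3 (9 semitones down).
Down a perfect fourth from D3: A2 (5 semitones down).
Down a diminished fifth from A2: D#2 (6 semitones down).

D#2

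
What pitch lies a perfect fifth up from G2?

Five letter names up from G: D.
Moving 7 semitones up from G2 (the size of a perfect fifth) reaches D3.

D3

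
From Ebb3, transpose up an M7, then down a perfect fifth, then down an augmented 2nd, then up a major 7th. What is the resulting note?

Ebb4

Ebb3 up a major seventh → Db4 (11 semitones).
A perfect fifth down from Db4 is Gb3.
An augmented second down from Gb3 is Fbb3.
A major seventh up from Fbb3 is Ebb4.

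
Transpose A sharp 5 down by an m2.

Two letter names down from A: G.
A minor second spans 1 semitone, so from A#5 the target pitch is G##5.

G double-sharp 5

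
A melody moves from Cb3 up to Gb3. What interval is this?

P5

C to G spans five letter names (C-D-E-F-G) — that makes it a fifth of some quality.
Counting semitones, Cb3→Gb3 is 7, which is the perfect fifth.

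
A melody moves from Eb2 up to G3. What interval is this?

major tenth

E to G spans three letter names (E-F-G), plus an octave — that makes it a tenth of some quality.
Counting semitones, Eb2→G3 is 16, which is the major tenth.
(Equivalently, a compound major third: a major third plus an octave.)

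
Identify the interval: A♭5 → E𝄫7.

A to E spans five letter names (A-B-C-D-E), plus an octave, so the interval is some kind of twelfth.
The perfect twelfth is 19 semitones; here we have 18, one semitone narrower: diminished.
(Equivalently, a compound diminished fifth: a diminished fifth plus an octave.)

d12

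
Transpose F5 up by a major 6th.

Counting six letter names up from F lands on D.
A major sixth is 9 semitones; 9 semitones up from F5 gives D6.

D6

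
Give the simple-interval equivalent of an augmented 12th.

augmented fifth

Take out an octave (7 from the number): 12 − 7 = 5.
So an augmented twelfth is an octave plus an augmented fifth. The quality is unchanged.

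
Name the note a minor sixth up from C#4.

A4

Six letter names up from C: A.
Moving 8 semitones up from C#4 (the size of a minor sixth) reaches A4.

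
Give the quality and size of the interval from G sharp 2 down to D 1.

Descending from G#2 to D1 is the same interval as ascending D1 to G#2.
D to G spans four letter names (D-E-F-G), plus an octave, so the interval is some kind of eleventh.
The perfect eleventh is 17 semitones; here we have 18, one semitone wider: augmented.
(Equivalently, a compound augmented fourth: an augmented fourth plus an octave.)

augmented eleventh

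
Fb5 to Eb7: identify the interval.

F to E spans seven letter names (F-G-A-B-C-D-E), plus an octave, so the interval is some kind of fourteenth.
Counting semitones, Fb5→Eb7 is 23, which is the major fourteenth.
(Equivalently, a compound major seventh: a major seventh plus an octave.)

major 14th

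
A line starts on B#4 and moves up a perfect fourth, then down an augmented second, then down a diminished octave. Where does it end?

Up a perfect fourth from B#4: E#5 (5 semitones up).
E#5 down an augmented second → D5 (3 semitones).
D5 down a diminished octave → D#4 (11 semitones).

D#4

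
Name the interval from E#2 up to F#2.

E to F spans two letter names (E-F), so the interval is some kind of second.
A major second would be 2 semitones, but E#2 to F#2 is 1 — one semitone narrower, making it a minor second.

m2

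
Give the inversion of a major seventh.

The rule of nine gives the new number: 9 − 7 = 2, so a seventh becomes a second.
Quality inverts too: major becomes minor. That makes the inversion a minor second.

minor second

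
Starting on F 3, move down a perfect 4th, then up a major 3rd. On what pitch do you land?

F3 down a perfect fourth → C3 (5 semitones).
Up a major third from C3: E3 (4 semitones up).

E 3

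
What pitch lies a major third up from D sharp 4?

F double-sharp 4

The third takes the letter from D up to F.
A major third spans 4 semitones, so from D#4 the target pitch is F##4.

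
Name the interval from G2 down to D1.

Descending from G2 to D1 is the same interval as ascending D1 to G2.
D to G spans four letter names (D-E-F-G), plus an octave, so the interval is some kind of eleventh.
Counting semitones, D1→G2 is 17, which is the perfect eleventh.
(Equivalently, a compound perfect fourth: a perfect fourth plus an octave.)

P11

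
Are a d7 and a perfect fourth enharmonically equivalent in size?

No

A diminished seventh is 9 semitones but a perfect fourth is 5 semitones — different sizes.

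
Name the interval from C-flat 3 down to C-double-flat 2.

A8

Descending from Cb3 to Cbb2 is the same interval as ascending Cbb2 to Cb3.
C to C is the same letter name, plus an octave, so the interval is some kind of octave.
A perfect octave would be 12 semitones; Cbb2 to Cb3 is 13, one semitone wider, so the interval is augmented.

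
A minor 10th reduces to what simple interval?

Subtracting seven from the interval number removes an octave: 10 − 7 = 3.
So a minor tenth is an octave plus a minor third. The quality is unchanged.

minor 3rd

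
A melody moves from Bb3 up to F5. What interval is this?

perfect twelfth

B to F spans five letter names (B-C-D-E-F), plus an octave: a twelfth.
The perfect twelfth spans 19 semitones, and Bb3 to F5 is exactly 19 semitones — so this is a perfect twelfth.
(Equivalently, a compound perfect fifth: a perfect fifth plus an octave.)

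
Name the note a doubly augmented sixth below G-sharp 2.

Counting six letter names down from G lands on B.
A doubly augmented sixth spans 11 semitones, so from G#2 the target pitch is Bbb1.

B-double-flat 1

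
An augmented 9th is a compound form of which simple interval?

Take out an octave (7 from the number): 9 − 7 = 2.
So an augmented ninth is an octave plus an augmented second. The quality is unchanged.

augmented 2nd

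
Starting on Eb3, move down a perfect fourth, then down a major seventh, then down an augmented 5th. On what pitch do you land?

Fbb1

A perfect fourth down from Eb3 is Bb2.
Bb2 down a major seventh → Cb2 (11 semitones).
An augmented fifth down from Cb2 is Fbb1.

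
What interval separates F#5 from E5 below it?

Descending from F#5 to E5 is the same interval as ascending E5 to F#5.
E to F spans two letter names (E-F): a second.
The major second spans 2 semitones, and E5 to F#5 is exactly 2 semitones — so this is a major second.

major second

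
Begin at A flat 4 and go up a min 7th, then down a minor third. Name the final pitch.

A minor seventh up from Ab4 is Gb5.
A minor third down from Gb5 is Eb5.

E flat 5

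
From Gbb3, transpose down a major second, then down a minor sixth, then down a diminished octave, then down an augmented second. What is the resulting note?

Gbb1

Gbb3 down a major second → Fbb3 (2 semitones).
Fbb3 down a minor sixth → Abb2 (8 semitones).
A diminished octave down from Abb2 is Ab1.
Ab1 down an augmented second → Gbb1 (3 semitones).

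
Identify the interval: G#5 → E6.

G to E spans six letter names (G-A-B-C-D-E) — that makes it a sixth of some quality.
A major sixth would be 9 semitones, but G#5 to E6 is 8 — one semitone narrower, making it a minor sixth.

m6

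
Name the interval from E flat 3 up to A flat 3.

E to A spans four letter names (E-F-G-A), so the interval is some kind of fourth.
The perfect fourth spans 5 semitones, and Eb3 to Ab3 is exactly 5 semitones — so this is a perfect fourth.

P4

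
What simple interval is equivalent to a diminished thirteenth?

d6

Each octave removed subtracts seven from the number: 13 − 7 = 6.
That makes a diminished thirteenth a compound diminished sixth — an octave plus a diminished sixth.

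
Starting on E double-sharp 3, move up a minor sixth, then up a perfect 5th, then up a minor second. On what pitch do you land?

Up a minor sixth from E##3: C##4 (8 semitones up).
C##4 up a perfect fifth → G##4 (7 semitones).
A minor second up from G##4 is A#4.

A sharp 4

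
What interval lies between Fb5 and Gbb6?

F to G spans two letter names (F-G), plus an octave: a ninth.
At 13 semitones, Fb5→Gbb6 falls one short of a major ninth: minor.
(Equivalently, a compound minor second: a minor second plus an octave.)

minor 9th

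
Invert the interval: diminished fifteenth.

augmented 1st

First reduce the compound diminished fifteenth to its simple form, a diminished octave.
The rule of nine gives the new number: 9 − 8 = 1, so an octave becomes a unison.
And diminished becomes augmented under inversion, so we get an augmented unison.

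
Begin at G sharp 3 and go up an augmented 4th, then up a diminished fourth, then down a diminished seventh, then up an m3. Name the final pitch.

B sharp 3

G#3 up an augmented fourth → C##4 (6 semitones).
A diminished fourth up from C##4 is F#4.
F#4 down a diminished seventh → G##3 (9 semitones).
G##3 up a minor third → B#3 (3 semitones).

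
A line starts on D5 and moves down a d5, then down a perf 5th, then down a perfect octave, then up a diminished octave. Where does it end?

C4

D5 down a diminished fifth → G#4 (6 semitones).
G#4 down a perfect fifth → C#4 (7 semitones).
A perfect octave down from C#4 is C#3.
C#3 up a diminished octave → C4 (11 semitones).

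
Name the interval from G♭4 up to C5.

augmented fourth

G to C spans four letter names (G-A-B-C), so the interval is some kind of fourth.
Gb4 to C5 spans 6 semitones — one semitone wider than the perfect fourth (5) — giving an augmented fourth.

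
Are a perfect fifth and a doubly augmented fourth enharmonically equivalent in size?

Yes

Both span 7 semitones: a perfect fifth and a doubly augmented fourth are the same chromatic distance.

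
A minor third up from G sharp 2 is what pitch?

Three letter names up from G: B.
A minor third is 3 semitones; 3 semitones up from G#2 gives B2.

B 2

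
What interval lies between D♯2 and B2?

D to B spans six letter names (D-E-F-G-A-B), so the interval is some kind of sixth.
D#2 to B2 is 8 semitones, a half step short of the major sixth (9), so this is minor.

minor sixth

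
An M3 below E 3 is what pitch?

Three letter names down from E: C.
A major third spans 4 semitones, so from E3 the target pitch is C3.

C 3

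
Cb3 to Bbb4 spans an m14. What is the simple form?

Each octave removed subtracts seven from the number: 14 − 7 = 7.
Quality carries through unchanged, so the simple form is a minor seventh.

m7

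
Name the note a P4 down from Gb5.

Db5

Four letter names down from G: D.
A perfect fourth is 5 semitones; 5 semitones down from Gb5 gives Db5.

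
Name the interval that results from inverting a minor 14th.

major second

First reduce the compound minor fourteenth to its simple form, a minor seventh.
Interval numbers invert to sum to nine: 7 + 2 = 9, so a seventh inverts to a second.
The quality also flips — minor becomes major — giving a major second.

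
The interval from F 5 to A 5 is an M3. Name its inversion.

m6

The rule of nine gives the new number: 9 − 3 = 6, so a third becomes a sixth.
Quality inverts too: major becomes minor. That makes the inversion a minor sixth.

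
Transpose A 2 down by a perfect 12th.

Five letters down from A (plus an octave) reaches D.
A perfect twelfth spans 19 semitones, so from A2 the target pitch is D1.

D 1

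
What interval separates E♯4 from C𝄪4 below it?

Descending from E#4 to C##4 is the same interval as ascending C##4 to E#4.
C to E spans three letter names (C-D-E), so the interval is some kind of third.
A major third would be 4 semitones, but C##4 to E#4 is 3 — one semitone narrower, making it a minor third.

m3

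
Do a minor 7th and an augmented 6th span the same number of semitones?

A minor seventh spans 10 semitones, and an augmented sixth also spans 10 semitones — they're enharmonic.

Yes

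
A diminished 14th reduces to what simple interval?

d7

Subtracting seven from the interval number removes an octave: 14 − 7 = 7.
So a diminished fourteenth is an octave plus a diminished seventh. The quality is unchanged.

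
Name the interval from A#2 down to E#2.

Descending from A#2 to E#2 is the same interval as ascending E#2 to A#2.
E to A spans four letter names (E-F-G-A), so the interval is some kind of fourth.
Counting semitones, E#2→A#2 is 5, which is the perfect fourth.

perfect fourth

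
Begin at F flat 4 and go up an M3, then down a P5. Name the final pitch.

A major third up from Fb4 is Ab4.
A perfect fifth down from Ab4 is Db4.

D flat 4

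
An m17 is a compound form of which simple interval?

Each octave removed subtracts seven from the number: 17 − 14 = 3.
That makes a minor seventeenth a compound minor third — 2 octaves plus a minor third.

minor 3rd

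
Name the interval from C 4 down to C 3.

perfect octave

Descending from C4 to C3 is the same interval as ascending C3 to C4.
C to C is the same letter name, plus an octave: an octave.
C3 to C4 is 12 semitones, matching the perfect octave exactly, so the quality is perfect.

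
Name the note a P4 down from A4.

Four letter names down from A: E.
Moving 5 semitones down from A4 (the size of a perfect fourth) reaches E4.

E4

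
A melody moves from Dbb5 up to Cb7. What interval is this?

major fourteenth

D to C spans seven letter names (D-E-F-G-A-B-C), plus an octave — that makes it a fourteenth of some quality.
Dbb5 to Cb7 is 23 semitones, matching the major fourteenth exactly, so the quality is major.
(Equivalently, a compound major seventh: a major seventh plus an octave.)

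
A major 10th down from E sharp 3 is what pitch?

C sharp 2

Counting three letter names plus an octave down from E lands on C.
A major tenth spans 16 semitones, so from E#3 the target pitch is C#2.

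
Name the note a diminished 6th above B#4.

The sixth takes the letter from B up to G.
Moving 7 semitones up from B#4 (the size of a diminished sixth) reaches G5.

G5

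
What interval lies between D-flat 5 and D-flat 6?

D to D is the same letter name, plus an octave, so the interval is some kind of octave.
Counting semitones, Db5→Db6 is 12, which is the perfect octave.

perfect octave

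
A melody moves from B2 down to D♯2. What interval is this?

Descending from B2 to D#2 is the same interval as ascending D#2 to B2.
D to B spans six letter names (D-E-F-G-A-B): a sixth.
D#2 to B2 is 8 semitones, a half step short of the major sixth (9), so this is minor.

minor sixth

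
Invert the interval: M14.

First reduce the compound major fourteenth to its simple form, a major seventh.
Interval numbers invert to sum to nine: 7 + 2 = 9, so a seventh inverts to a second.
The quality also flips — major becomes minor — giving a minor second.

minor second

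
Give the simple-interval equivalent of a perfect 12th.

Subtracting seven from the interval number removes an octave: 12 − 7 = 5.
So a perfect twelfth is an octave plus a perfect fifth. The quality is unchanged.

perfect fifth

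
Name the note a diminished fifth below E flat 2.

Five letter names down from E: A.
A diminished fifth is 6 semitones; 6 semitones down from Eb2 gives A1.

A 1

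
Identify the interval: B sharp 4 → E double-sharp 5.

augmented fourth

B to E spans four letter names (B-C-D-E) — that makes it a fourth of some quality.
The perfect fourth is 5 semitones; here we have 6, one semitone wider: augmented.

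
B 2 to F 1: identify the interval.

augmented 11th

Descending from B2 to F1 is the same interval as ascending F1 to B2.
F to B spans four letter names (F-G-A-B), plus an octave: an eleventh.
The perfect eleventh is 17 semitones; here we have 18, one semitone wider: augmented.
(Equivalently, a compound augmented fourth: an augmented fourth plus an octave.)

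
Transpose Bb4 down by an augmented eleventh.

Four letters down from B (plus an octave) reaches F.
An augmented eleventh is 18 semitones; 18 semitones down from Bb4 gives Fb3.

Fb3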